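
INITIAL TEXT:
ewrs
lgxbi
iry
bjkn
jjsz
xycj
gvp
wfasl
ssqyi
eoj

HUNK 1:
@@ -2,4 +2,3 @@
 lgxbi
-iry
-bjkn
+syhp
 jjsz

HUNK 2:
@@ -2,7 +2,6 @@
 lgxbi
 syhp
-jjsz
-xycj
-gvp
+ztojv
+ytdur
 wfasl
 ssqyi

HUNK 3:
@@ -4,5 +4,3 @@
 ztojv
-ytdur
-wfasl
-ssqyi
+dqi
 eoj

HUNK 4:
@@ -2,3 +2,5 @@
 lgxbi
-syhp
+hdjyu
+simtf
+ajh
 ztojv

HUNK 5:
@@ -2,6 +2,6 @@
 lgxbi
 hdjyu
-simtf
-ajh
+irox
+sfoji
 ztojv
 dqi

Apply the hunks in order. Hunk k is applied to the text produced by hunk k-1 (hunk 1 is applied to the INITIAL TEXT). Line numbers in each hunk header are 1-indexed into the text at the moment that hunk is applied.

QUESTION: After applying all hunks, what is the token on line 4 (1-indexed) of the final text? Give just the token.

Hunk 1: at line 2 remove [iry,bjkn] add [syhp] -> 9 lines: ewrs lgxbi syhp jjsz xycj gvp wfasl ssqyi eoj
Hunk 2: at line 2 remove [jjsz,xycj,gvp] add [ztojv,ytdur] -> 8 lines: ewrs lgxbi syhp ztojv ytdur wfasl ssqyi eoj
Hunk 3: at line 4 remove [ytdur,wfasl,ssqyi] add [dqi] -> 6 lines: ewrs lgxbi syhp ztojv dqi eoj
Hunk 4: at line 2 remove [syhp] add [hdjyu,simtf,ajh] -> 8 lines: ewrs lgxbi hdjyu simtf ajh ztojv dqi eoj
Hunk 5: at line 2 remove [simtf,ajh] add [irox,sfoji] -> 8 lines: ewrs lgxbi hdjyu irox sfoji ztojv dqi eoj
Final line 4: irox

Answer: irox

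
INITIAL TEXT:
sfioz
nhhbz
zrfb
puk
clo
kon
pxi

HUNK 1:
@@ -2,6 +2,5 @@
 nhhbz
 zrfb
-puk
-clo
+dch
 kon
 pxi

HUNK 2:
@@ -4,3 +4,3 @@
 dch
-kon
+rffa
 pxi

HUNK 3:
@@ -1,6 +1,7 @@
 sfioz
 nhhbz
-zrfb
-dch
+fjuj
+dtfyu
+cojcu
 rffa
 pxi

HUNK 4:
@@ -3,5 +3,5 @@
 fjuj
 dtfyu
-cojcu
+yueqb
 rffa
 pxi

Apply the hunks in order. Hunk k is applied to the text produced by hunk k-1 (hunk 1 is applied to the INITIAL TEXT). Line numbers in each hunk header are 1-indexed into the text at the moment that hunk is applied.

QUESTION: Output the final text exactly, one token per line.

Hunk 1: at line 2 remove [puk,clo] add [dch] -> 6 lines: sfioz nhhbz zrfb dch kon pxi
Hunk 2: at line 4 remove [kon] add [rffa] -> 6 lines: sfioz nhhbz zrfb dch rffa pxi
Hunk 3: at line 1 remove [zrfb,dch] add [fjuj,dtfyu,cojcu] -> 7 lines: sfioz nhhbz fjuj dtfyu cojcu rffa pxi
Hunk 4: at line 3 remove [cojcu] add [yueqb] -> 7 lines: sfioz nhhbz fjuj dtfyu yueqb rffa pxi

Answer: sfioz
nhhbz
fjuj
dtfyu
yueqb
rffa
pxi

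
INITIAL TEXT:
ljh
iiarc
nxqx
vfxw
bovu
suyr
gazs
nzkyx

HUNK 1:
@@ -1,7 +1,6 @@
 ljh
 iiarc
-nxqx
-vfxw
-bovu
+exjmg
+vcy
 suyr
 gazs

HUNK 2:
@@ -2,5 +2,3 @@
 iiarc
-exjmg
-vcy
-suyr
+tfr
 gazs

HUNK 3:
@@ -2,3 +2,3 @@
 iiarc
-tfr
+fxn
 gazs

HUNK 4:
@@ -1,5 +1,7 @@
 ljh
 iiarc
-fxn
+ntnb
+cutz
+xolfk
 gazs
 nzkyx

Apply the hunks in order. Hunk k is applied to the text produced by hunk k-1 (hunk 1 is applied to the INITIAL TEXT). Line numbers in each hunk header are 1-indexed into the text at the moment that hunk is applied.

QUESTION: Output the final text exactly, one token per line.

Answer: ljh
iiarc
ntnb
cutz
xolfk
gazs
nzkyx

Derivation:
Hunk 1: at line 1 remove [nxqx,vfxw,bovu] add [exjmg,vcy] -> 7 lines: ljh iiarc exjmg vcy suyr gazs nzkyx
Hunk 2: at line 2 remove [exjmg,vcy,suyr] add [tfr] -> 5 lines: ljh iiarc tfr gazs nzkyx
Hunk 3: at line 2 remove [tfr] add [fxn] -> 5 lines: ljh iiarc fxn gazs nzkyx
Hunk 4: at line 1 remove [fxn] add [ntnb,cutz,xolfk] -> 7 lines: ljh iiarc ntnb cutz xolfk gazs nzkyx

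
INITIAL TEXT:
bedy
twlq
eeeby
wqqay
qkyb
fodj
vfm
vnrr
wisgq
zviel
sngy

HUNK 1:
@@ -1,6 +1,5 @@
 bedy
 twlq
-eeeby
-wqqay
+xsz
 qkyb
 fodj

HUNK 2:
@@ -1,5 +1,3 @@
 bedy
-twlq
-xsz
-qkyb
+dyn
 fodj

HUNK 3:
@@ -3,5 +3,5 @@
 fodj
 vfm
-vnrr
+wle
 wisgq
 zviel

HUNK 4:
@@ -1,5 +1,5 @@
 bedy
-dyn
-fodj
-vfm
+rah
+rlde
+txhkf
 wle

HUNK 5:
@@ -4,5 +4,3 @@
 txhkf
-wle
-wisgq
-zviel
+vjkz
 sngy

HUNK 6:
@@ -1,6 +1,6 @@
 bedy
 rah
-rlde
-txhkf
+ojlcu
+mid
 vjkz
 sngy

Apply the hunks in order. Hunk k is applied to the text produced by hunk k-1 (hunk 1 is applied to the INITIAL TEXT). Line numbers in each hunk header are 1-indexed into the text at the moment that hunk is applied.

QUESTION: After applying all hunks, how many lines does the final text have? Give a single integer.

Hunk 1: at line 1 remove [eeeby,wqqay] add [xsz] -> 10 lines: bedy twlq xsz qkyb fodj vfm vnrr wisgq zviel sngy
Hunk 2: at line 1 remove [twlq,xsz,qkyb] add [dyn] -> 8 lines: bedy dyn fodj vfm vnrr wisgq zviel sngy
Hunk 3: at line 3 remove [vnrr] add [wle] -> 8 lines: bedy dyn fodj vfm wle wisgq zviel sngy
Hunk 4: at line 1 remove [dyn,fodj,vfm] add [rah,rlde,txhkf] -> 8 lines: bedy rah rlde txhkf wle wisgq zviel sngy
Hunk 5: at line 4 remove [wle,wisgq,zviel] add [vjkz] -> 6 lines: bedy rah rlde txhkf vjkz sngy
Hunk 6: at line 1 remove [rlde,txhkf] add [ojlcu,mid] -> 6 lines: bedy rah ojlcu mid vjkz sngy
Final line count: 6

Answer: 6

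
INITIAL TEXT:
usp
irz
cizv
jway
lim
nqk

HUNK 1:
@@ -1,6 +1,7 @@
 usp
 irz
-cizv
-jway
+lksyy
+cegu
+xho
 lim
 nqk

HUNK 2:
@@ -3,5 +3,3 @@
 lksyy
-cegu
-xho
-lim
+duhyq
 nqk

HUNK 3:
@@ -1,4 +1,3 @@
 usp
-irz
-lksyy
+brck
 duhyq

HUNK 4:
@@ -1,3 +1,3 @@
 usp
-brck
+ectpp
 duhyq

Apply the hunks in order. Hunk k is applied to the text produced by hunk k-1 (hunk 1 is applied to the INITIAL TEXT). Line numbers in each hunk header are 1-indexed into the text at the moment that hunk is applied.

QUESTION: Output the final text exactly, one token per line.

Hunk 1: at line 1 remove [cizv,jway] add [lksyy,cegu,xho] -> 7 lines: usp irz lksyy cegu xho lim nqk
Hunk 2: at line 3 remove [cegu,xho,lim] add [duhyq] -> 5 lines: usp irz lksyy duhyq nqk
Hunk 3: at line 1 remove [irz,lksyy] add [brck] -> 4 lines: usp brck duhyq nqk
Hunk 4: at line 1 remove [brck] add [ectpp] -> 4 lines: usp ectpp duhyq nqk

Answer: usp
ectpp
duhyq
nqk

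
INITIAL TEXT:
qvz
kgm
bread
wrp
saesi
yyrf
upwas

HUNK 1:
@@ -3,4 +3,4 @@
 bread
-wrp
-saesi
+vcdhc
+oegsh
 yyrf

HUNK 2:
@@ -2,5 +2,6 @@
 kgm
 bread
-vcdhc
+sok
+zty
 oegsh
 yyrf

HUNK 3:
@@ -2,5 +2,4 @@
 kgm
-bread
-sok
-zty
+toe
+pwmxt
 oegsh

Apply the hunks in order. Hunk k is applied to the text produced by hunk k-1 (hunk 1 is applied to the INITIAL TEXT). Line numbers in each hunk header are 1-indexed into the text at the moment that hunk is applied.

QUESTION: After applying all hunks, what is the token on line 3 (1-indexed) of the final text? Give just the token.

Hunk 1: at line 3 remove [wrp,saesi] add [vcdhc,oegsh] -> 7 lines: qvz kgm bread vcdhc oegsh yyrf upwas
Hunk 2: at line 2 remove [vcdhc] add [sok,zty] -> 8 lines: qvz kgm bread sok zty oegsh yyrf upwas
Hunk 3: at line 2 remove [bread,sok,zty] add [toe,pwmxt] -> 7 lines: qvz kgm toe pwmxt oegsh yyrf upwas
Final line 3: toe

Answer: toe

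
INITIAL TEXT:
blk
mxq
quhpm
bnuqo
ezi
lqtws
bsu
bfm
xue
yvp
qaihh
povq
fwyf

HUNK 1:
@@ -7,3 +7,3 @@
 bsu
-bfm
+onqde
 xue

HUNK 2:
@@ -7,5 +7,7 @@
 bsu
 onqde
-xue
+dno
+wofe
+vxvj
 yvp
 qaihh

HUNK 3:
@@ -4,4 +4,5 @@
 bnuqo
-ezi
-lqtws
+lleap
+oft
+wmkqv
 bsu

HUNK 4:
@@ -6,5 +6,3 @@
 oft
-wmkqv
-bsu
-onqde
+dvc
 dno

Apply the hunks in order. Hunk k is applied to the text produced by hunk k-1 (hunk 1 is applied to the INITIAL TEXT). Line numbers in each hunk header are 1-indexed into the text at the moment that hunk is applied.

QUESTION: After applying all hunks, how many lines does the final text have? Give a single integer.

Answer: 14

Derivation:
Hunk 1: at line 7 remove [bfm] add [onqde] -> 13 lines: blk mxq quhpm bnuqo ezi lqtws bsu onqde xue yvp qaihh povq fwyf
Hunk 2: at line 7 remove [xue] add [dno,wofe,vxvj] -> 15 lines: blk mxq quhpm bnuqo ezi lqtws bsu onqde dno wofe vxvj yvp qaihh povq fwyf
Hunk 3: at line 4 remove [ezi,lqtws] add [lleap,oft,wmkqv] -> 16 lines: blk mxq quhpm bnuqo lleap oft wmkqv bsu onqde dno wofe vxvj yvp qaihh povq fwyf
Hunk 4: at line 6 remove [wmkqv,bsu,onqde] add [dvc] -> 14 lines: blk mxq quhpm bnuqo lleap oft dvc dno wofe vxvj yvp qaihh povq fwyf
Final line count: 14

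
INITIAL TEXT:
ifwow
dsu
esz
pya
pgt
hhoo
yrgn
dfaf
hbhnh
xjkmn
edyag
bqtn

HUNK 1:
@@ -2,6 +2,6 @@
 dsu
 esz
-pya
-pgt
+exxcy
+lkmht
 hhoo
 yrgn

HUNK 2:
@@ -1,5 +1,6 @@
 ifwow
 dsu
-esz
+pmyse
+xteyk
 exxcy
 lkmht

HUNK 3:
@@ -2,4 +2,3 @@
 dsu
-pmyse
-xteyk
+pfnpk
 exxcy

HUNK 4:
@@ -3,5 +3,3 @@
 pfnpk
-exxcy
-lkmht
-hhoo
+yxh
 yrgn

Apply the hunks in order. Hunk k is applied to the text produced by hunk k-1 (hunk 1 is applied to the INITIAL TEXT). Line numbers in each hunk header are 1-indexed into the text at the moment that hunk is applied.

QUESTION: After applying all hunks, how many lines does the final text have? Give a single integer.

Answer: 10

Derivation:
Hunk 1: at line 2 remove [pya,pgt] add [exxcy,lkmht] -> 12 lines: ifwow dsu esz exxcy lkmht hhoo yrgn dfaf hbhnh xjkmn edyag bqtn
Hunk 2: at line 1 remove [esz] add [pmyse,xteyk] -> 13 lines: ifwow dsu pmyse xteyk exxcy lkmht hhoo yrgn dfaf hbhnh xjkmn edyag bqtn
Hunk 3: at line 2 remove [pmyse,xteyk] add [pfnpk] -> 12 lines: ifwow dsu pfnpk exxcy lkmht hhoo yrgn dfaf hbhnh xjkmn edyag bqtn
Hunk 4: at line 3 remove [exxcy,lkmht,hhoo] add [yxh] -> 10 lines: ifwow dsu pfnpk yxh yrgn dfaf hbhnh xjkmn edyag bqtn
Final line count: 10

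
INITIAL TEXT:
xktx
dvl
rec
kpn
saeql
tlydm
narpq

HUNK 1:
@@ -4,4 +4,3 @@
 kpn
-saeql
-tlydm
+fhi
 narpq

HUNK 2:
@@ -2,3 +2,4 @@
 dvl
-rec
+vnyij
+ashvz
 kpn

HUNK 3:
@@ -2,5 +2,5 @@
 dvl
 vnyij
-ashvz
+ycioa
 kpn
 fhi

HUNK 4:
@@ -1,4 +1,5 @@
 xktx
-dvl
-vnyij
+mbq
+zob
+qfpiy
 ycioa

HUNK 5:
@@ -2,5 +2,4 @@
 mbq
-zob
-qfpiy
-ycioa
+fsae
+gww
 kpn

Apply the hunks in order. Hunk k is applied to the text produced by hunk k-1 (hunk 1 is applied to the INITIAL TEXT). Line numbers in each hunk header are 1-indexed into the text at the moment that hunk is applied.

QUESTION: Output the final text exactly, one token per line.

Hunk 1: at line 4 remove [saeql,tlydm] add [fhi] -> 6 lines: xktx dvl rec kpn fhi narpq
Hunk 2: at line 2 remove [rec] add [vnyij,ashvz] -> 7 lines: xktx dvl vnyij ashvz kpn fhi narpq
Hunk 3: at line 2 remove [ashvz] add [ycioa] -> 7 lines: xktx dvl vnyij ycioa kpn fhi narpq
Hunk 4: at line 1 remove [dvl,vnyij] add [mbq,zob,qfpiy] -> 8 lines: xktx mbq zob qfpiy ycioa kpn fhi narpq
Hunk 5: at line 2 remove [zob,qfpiy,ycioa] add [fsae,gww] -> 7 lines: xktx mbq fsae gww kpn fhi narpq

Answer: xktx
mbq
fsae
gww
kpn
fhi
narpq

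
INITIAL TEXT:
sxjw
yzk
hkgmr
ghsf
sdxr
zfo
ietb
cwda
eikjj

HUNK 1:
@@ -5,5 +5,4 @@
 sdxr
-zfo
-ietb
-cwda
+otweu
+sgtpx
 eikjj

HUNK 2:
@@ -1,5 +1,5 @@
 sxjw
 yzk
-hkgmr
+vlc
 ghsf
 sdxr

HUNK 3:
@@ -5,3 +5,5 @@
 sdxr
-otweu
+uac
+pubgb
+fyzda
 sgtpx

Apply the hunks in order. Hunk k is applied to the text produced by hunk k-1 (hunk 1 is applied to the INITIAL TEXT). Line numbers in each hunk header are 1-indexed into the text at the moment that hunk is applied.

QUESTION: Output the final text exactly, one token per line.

Answer: sxjw
yzk
vlc
ghsf
sdxr
uac
pubgb
fyzda
sgtpx
eikjj

Derivation:
Hunk 1: at line 5 remove [zfo,ietb,cwda] add [otweu,sgtpx] -> 8 lines: sxjw yzk hkgmr ghsf sdxr otweu sgtpx eikjj
Hunk 2: at line 1 remove [hkgmr] add [vlc] -> 8 lines: sxjw yzk vlc ghsf sdxr otweu sgtpx eikjj
Hunk 3: at line 5 remove [otweu] add [uac,pubgb,fyzda] -> 10 lines: sxjw yzk vlc ghsf sdxr uac pubgb fyzda sgtpx eikjj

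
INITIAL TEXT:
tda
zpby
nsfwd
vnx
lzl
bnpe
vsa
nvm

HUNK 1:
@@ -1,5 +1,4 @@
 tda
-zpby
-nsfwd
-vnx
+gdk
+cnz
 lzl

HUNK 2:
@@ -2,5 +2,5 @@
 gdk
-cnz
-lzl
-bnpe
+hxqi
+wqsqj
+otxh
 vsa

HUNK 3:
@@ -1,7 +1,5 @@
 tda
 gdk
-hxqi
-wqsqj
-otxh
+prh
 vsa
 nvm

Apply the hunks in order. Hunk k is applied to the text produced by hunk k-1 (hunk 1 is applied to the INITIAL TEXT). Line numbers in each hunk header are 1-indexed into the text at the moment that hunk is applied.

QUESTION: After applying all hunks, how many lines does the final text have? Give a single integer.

Hunk 1: at line 1 remove [zpby,nsfwd,vnx] add [gdk,cnz] -> 7 lines: tda gdk cnz lzl bnpe vsa nvm
Hunk 2: at line 2 remove [cnz,lzl,bnpe] add [hxqi,wqsqj,otxh] -> 7 lines: tda gdk hxqi wqsqj otxh vsa nvm
Hunk 3: at line 1 remove [hxqi,wqsqj,otxh] add [prh] -> 5 lines: tda gdk prh vsa nvm
Final line count: 5

Answer: 5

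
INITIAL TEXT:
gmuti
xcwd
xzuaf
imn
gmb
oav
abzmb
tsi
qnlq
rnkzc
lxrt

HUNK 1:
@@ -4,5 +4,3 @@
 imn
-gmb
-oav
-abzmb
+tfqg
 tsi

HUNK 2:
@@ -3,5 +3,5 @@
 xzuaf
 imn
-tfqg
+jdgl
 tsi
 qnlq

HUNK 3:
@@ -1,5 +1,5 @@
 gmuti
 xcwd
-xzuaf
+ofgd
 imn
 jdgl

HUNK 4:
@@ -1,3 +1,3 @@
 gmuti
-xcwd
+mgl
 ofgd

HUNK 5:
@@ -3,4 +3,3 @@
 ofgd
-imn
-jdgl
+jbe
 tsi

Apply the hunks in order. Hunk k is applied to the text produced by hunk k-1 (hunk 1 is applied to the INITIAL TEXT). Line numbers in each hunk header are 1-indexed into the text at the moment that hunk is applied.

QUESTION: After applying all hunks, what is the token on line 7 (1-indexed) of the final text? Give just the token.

Hunk 1: at line 4 remove [gmb,oav,abzmb] add [tfqg] -> 9 lines: gmuti xcwd xzuaf imn tfqg tsi qnlq rnkzc lxrt
Hunk 2: at line 3 remove [tfqg] add [jdgl] -> 9 lines: gmuti xcwd xzuaf imn jdgl tsi qnlq rnkzc lxrt
Hunk 3: at line 1 remove [xzuaf] add [ofgd] -> 9 lines: gmuti xcwd ofgd imn jdgl tsi qnlq rnkzc lxrt
Hunk 4: at line 1 remove [xcwd] add [mgl] -> 9 lines: gmuti mgl ofgd imn jdgl tsi qnlq rnkzc lxrt
Hunk 5: at line 3 remove [imn,jdgl] add [jbe] -> 8 lines: gmuti mgl ofgd jbe tsi qnlq rnkzc lxrt
Final line 7: rnkzc

Answer: rnkzc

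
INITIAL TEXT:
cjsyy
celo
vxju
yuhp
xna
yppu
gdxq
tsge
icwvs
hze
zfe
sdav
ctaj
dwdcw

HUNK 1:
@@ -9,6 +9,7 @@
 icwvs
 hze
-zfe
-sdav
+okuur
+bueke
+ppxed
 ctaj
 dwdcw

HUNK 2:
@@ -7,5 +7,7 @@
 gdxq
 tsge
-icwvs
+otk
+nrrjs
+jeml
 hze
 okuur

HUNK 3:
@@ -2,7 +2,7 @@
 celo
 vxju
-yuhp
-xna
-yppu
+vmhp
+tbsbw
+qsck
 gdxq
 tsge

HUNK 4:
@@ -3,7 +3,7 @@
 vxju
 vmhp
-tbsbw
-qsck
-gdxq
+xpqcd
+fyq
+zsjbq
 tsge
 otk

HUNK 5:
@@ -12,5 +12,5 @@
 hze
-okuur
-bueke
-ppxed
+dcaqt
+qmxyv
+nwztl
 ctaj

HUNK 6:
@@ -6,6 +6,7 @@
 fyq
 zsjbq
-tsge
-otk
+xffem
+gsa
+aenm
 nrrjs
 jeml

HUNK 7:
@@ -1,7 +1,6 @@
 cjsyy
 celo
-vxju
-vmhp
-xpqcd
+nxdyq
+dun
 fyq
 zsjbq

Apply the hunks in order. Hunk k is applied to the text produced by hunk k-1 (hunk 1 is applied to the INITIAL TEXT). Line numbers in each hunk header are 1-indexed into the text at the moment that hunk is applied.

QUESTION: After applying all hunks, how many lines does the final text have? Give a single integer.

Answer: 17

Derivation:
Hunk 1: at line 9 remove [zfe,sdav] add [okuur,bueke,ppxed] -> 15 lines: cjsyy celo vxju yuhp xna yppu gdxq tsge icwvs hze okuur bueke ppxed ctaj dwdcw
Hunk 2: at line 7 remove [icwvs] add [otk,nrrjs,jeml] -> 17 lines: cjsyy celo vxju yuhp xna yppu gdxq tsge otk nrrjs jeml hze okuur bueke ppxed ctaj dwdcw
Hunk 3: at line 2 remove [yuhp,xna,yppu] add [vmhp,tbsbw,qsck] -> 17 lines: cjsyy celo vxju vmhp tbsbw qsck gdxq tsge otk nrrjs jeml hze okuur bueke ppxed ctaj dwdcw
Hunk 4: at line 3 remove [tbsbw,qsck,gdxq] add [xpqcd,fyq,zsjbq] -> 17 lines: cjsyy celo vxju vmhp xpqcd fyq zsjbq tsge otk nrrjs jeml hze okuur bueke ppxed ctaj dwdcw
Hunk 5: at line 12 remove [okuur,bueke,ppxed] add [dcaqt,qmxyv,nwztl] -> 17 lines: cjsyy celo vxju vmhp xpqcd fyq zsjbq tsge otk nrrjs jeml hze dcaqt qmxyv nwztl ctaj dwdcw
Hunk 6: at line 6 remove [tsge,otk] add [xffem,gsa,aenm] -> 18 lines: cjsyy celo vxju vmhp xpqcd fyq zsjbq xffem gsa aenm nrrjs jeml hze dcaqt qmxyv nwztl ctaj dwdcw
Hunk 7: at line 1 remove [vxju,vmhp,xpqcd] add [nxdyq,dun] -> 17 lines: cjsyy celo nxdyq dun fyq zsjbq xffem gsa aenm nrrjs jeml hze dcaqt qmxyv nwztl ctaj dwdcw
Final line count: 17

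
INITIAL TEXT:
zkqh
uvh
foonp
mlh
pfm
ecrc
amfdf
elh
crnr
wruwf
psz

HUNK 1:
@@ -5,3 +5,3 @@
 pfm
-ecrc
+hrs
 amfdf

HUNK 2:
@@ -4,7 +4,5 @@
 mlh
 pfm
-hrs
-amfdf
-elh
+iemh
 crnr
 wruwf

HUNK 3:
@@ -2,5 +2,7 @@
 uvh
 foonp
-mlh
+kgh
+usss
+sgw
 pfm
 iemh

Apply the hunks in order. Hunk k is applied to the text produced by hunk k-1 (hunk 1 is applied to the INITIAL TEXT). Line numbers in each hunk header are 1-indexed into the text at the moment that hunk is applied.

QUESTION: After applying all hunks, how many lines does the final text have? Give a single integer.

Hunk 1: at line 5 remove [ecrc] add [hrs] -> 11 lines: zkqh uvh foonp mlh pfm hrs amfdf elh crnr wruwf psz
Hunk 2: at line 4 remove [hrs,amfdf,elh] add [iemh] -> 9 lines: zkqh uvh foonp mlh pfm iemh crnr wruwf psz
Hunk 3: at line 2 remove [mlh] add [kgh,usss,sgw] -> 11 lines: zkqh uvh foonp kgh usss sgw pfm iemh crnr wruwf psz
Final line count: 11

Answer: 11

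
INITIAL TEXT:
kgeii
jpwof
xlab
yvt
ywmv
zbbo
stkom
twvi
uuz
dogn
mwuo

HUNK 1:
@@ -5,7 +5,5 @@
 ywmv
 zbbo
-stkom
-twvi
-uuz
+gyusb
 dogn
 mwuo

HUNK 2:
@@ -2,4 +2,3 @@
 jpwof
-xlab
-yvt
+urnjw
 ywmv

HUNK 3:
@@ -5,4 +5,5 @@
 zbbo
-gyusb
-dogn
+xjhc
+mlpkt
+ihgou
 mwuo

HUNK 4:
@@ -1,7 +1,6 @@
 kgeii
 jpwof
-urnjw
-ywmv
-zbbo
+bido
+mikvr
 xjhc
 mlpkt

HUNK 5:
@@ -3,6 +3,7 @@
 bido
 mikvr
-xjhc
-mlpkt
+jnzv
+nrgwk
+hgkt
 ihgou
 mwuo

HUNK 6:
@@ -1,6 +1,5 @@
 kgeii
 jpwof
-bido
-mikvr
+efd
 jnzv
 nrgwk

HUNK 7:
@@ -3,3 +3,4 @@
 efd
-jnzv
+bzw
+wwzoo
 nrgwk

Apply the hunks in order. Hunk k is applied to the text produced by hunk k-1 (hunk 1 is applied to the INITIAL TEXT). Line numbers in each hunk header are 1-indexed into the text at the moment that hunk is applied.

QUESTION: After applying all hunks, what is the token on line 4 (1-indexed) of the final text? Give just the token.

Hunk 1: at line 5 remove [stkom,twvi,uuz] add [gyusb] -> 9 lines: kgeii jpwof xlab yvt ywmv zbbo gyusb dogn mwuo
Hunk 2: at line 2 remove [xlab,yvt] add [urnjw] -> 8 lines: kgeii jpwof urnjw ywmv zbbo gyusb dogn mwuo
Hunk 3: at line 5 remove [gyusb,dogn] add [xjhc,mlpkt,ihgou] -> 9 lines: kgeii jpwof urnjw ywmv zbbo xjhc mlpkt ihgou mwuo
Hunk 4: at line 1 remove [urnjw,ywmv,zbbo] add [bido,mikvr] -> 8 lines: kgeii jpwof bido mikvr xjhc mlpkt ihgou mwuo
Hunk 5: at line 3 remove [xjhc,mlpkt] add [jnzv,nrgwk,hgkt] -> 9 lines: kgeii jpwof bido mikvr jnzv nrgwk hgkt ihgou mwuo
Hunk 6: at line 1 remove [bido,mikvr] add [efd] -> 8 lines: kgeii jpwof efd jnzv nrgwk hgkt ihgou mwuo
Hunk 7: at line 3 remove [jnzv] add [bzw,wwzoo] -> 9 lines: kgeii jpwof efd bzw wwzoo nrgwk hgkt ihgou mwuo
Final line 4: bzw

Answer: bzw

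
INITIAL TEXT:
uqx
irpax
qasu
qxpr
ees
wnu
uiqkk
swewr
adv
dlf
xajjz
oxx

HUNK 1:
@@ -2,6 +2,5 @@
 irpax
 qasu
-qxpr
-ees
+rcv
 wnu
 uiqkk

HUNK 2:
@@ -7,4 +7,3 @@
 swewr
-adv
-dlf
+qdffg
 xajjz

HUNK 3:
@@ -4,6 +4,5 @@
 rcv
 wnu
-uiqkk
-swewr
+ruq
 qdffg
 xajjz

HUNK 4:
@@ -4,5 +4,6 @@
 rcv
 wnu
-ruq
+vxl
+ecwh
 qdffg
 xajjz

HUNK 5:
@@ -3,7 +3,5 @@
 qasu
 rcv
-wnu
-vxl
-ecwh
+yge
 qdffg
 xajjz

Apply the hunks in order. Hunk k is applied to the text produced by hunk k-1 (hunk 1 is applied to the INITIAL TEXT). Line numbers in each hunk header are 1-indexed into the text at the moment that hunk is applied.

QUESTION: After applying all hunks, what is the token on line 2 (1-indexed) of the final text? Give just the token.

Answer: irpax

Derivation:
Hunk 1: at line 2 remove [qxpr,ees] add [rcv] -> 11 lines: uqx irpax qasu rcv wnu uiqkk swewr adv dlf xajjz oxx
Hunk 2: at line 7 remove [adv,dlf] add [qdffg] -> 10 lines: uqx irpax qasu rcv wnu uiqkk swewr qdffg xajjz oxx
Hunk 3: at line 4 remove [uiqkk,swewr] add [ruq] -> 9 lines: uqx irpax qasu rcv wnu ruq qdffg xajjz oxx
Hunk 4: at line 4 remove [ruq] add [vxl,ecwh] -> 10 lines: uqx irpax qasu rcv wnu vxl ecwh qdffg xajjz oxx
Hunk 5: at line 3 remove [wnu,vxl,ecwh] add [yge] -> 8 lines: uqx irpax qasu rcv yge qdffg xajjz oxx
Final line 2: irpax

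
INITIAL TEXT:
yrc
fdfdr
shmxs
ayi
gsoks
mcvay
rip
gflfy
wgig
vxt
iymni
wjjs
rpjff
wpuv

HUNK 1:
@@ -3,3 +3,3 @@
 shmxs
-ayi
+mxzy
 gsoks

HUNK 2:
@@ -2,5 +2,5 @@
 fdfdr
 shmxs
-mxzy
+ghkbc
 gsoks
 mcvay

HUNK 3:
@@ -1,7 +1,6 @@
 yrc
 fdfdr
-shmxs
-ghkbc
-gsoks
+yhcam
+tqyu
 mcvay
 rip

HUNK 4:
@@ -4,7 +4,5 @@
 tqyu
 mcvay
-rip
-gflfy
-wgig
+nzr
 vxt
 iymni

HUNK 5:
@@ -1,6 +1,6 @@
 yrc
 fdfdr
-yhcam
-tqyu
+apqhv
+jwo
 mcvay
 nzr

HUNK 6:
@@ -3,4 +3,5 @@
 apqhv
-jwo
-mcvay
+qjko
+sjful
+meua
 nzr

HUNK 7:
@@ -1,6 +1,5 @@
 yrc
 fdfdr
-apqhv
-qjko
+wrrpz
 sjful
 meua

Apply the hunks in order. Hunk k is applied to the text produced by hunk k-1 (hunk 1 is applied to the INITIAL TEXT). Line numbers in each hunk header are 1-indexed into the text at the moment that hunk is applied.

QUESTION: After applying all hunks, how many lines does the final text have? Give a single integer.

Hunk 1: at line 3 remove [ayi] add [mxzy] -> 14 lines: yrc fdfdr shmxs mxzy gsoks mcvay rip gflfy wgig vxt iymni wjjs rpjff wpuv
Hunk 2: at line 2 remove [mxzy] add [ghkbc] -> 14 lines: yrc fdfdr shmxs ghkbc gsoks mcvay rip gflfy wgig vxt iymni wjjs rpjff wpuv
Hunk 3: at line 1 remove [shmxs,ghkbc,gsoks] add [yhcam,tqyu] -> 13 lines: yrc fdfdr yhcam tqyu mcvay rip gflfy wgig vxt iymni wjjs rpjff wpuv
Hunk 4: at line 4 remove [rip,gflfy,wgig] add [nzr] -> 11 lines: yrc fdfdr yhcam tqyu mcvay nzr vxt iymni wjjs rpjff wpuv
Hunk 5: at line 1 remove [yhcam,tqyu] add [apqhv,jwo] -> 11 lines: yrc fdfdr apqhv jwo mcvay nzr vxt iymni wjjs rpjff wpuv
Hunk 6: at line 3 remove [jwo,mcvay] add [qjko,sjful,meua] -> 12 lines: yrc fdfdr apqhv qjko sjful meua nzr vxt iymni wjjs rpjff wpuv
Hunk 7: at line 1 remove [apqhv,qjko] add [wrrpz] -> 11 lines: yrc fdfdr wrrpz sjful meua nzr vxt iymni wjjs rpjff wpuv
Final line count: 11

Answer: 11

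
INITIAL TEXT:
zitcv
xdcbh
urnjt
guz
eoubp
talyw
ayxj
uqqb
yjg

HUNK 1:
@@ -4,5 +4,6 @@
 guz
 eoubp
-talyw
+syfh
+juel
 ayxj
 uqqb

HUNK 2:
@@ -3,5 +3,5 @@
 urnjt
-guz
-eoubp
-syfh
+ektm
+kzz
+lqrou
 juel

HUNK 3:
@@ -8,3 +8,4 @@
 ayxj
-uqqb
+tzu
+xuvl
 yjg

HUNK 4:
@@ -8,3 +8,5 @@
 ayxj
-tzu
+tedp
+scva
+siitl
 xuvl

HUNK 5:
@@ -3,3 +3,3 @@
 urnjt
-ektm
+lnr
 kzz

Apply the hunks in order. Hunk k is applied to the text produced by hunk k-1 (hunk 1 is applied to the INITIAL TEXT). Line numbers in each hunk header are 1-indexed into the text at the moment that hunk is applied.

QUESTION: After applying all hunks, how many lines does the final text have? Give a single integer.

Hunk 1: at line 4 remove [talyw] add [syfh,juel] -> 10 lines: zitcv xdcbh urnjt guz eoubp syfh juel ayxj uqqb yjg
Hunk 2: at line 3 remove [guz,eoubp,syfh] add [ektm,kzz,lqrou] -> 10 lines: zitcv xdcbh urnjt ektm kzz lqrou juel ayxj uqqb yjg
Hunk 3: at line 8 remove [uqqb] add [tzu,xuvl] -> 11 lines: zitcv xdcbh urnjt ektm kzz lqrou juel ayxj tzu xuvl yjg
Hunk 4: at line 8 remove [tzu] add [tedp,scva,siitl] -> 13 lines: zitcv xdcbh urnjt ektm kzz lqrou juel ayxj tedp scva siitl xuvl yjg
Hunk 5: at line 3 remove [ektm] add [lnr] -> 13 lines: zitcv xdcbh urnjt lnr kzz lqrou juel ayxj tedp scva siitl xuvl yjg
Final line count: 13

Answer: 13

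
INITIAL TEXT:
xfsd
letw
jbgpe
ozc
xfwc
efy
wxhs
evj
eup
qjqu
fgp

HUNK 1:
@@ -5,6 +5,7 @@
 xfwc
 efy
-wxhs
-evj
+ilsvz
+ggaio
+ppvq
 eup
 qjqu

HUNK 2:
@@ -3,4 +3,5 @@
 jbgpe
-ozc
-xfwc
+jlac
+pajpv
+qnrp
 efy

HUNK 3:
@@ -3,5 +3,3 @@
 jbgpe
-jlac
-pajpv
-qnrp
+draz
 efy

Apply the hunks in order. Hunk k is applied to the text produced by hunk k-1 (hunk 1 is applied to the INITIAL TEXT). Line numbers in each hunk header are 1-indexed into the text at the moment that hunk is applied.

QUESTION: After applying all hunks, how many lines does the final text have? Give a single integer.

Hunk 1: at line 5 remove [wxhs,evj] add [ilsvz,ggaio,ppvq] -> 12 lines: xfsd letw jbgpe ozc xfwc efy ilsvz ggaio ppvq eup qjqu fgp
Hunk 2: at line 3 remove [ozc,xfwc] add [jlac,pajpv,qnrp] -> 13 lines: xfsd letw jbgpe jlac pajpv qnrp efy ilsvz ggaio ppvq eup qjqu fgp
Hunk 3: at line 3 remove [jlac,pajpv,qnrp] add [draz] -> 11 lines: xfsd letw jbgpe draz efy ilsvz ggaio ppvq eup qjqu fgp
Final line count: 11

Answer: 11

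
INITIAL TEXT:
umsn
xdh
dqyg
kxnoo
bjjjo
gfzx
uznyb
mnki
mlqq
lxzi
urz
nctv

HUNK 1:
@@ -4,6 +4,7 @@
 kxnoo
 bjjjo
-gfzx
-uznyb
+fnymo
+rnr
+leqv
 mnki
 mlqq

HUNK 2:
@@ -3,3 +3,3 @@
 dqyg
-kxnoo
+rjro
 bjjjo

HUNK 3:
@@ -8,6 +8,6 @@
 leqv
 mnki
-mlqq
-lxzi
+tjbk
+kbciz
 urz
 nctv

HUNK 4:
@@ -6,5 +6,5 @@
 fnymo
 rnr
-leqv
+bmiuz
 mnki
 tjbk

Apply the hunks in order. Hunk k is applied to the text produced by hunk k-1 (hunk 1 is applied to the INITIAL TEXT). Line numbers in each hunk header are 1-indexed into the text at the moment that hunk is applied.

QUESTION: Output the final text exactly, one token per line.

Hunk 1: at line 4 remove [gfzx,uznyb] add [fnymo,rnr,leqv] -> 13 lines: umsn xdh dqyg kxnoo bjjjo fnymo rnr leqv mnki mlqq lxzi urz nctv
Hunk 2: at line 3 remove [kxnoo] add [rjro] -> 13 lines: umsn xdh dqyg rjro bjjjo fnymo rnr leqv mnki mlqq lxzi urz nctv
Hunk 3: at line 8 remove [mlqq,lxzi] add [tjbk,kbciz] -> 13 lines: umsn xdh dqyg rjro bjjjo fnymo rnr leqv mnki tjbk kbciz urz nctv
Hunk 4: at line 6 remove [leqv] add [bmiuz] -> 13 lines: umsn xdh dqyg rjro bjjjo fnymo rnr bmiuz mnki tjbk kbciz urz nctv

Answer: umsn
xdh
dqyg
rjro
bjjjo
fnymo
rnr
bmiuz
mnki
tjbk
kbciz
urz
nctv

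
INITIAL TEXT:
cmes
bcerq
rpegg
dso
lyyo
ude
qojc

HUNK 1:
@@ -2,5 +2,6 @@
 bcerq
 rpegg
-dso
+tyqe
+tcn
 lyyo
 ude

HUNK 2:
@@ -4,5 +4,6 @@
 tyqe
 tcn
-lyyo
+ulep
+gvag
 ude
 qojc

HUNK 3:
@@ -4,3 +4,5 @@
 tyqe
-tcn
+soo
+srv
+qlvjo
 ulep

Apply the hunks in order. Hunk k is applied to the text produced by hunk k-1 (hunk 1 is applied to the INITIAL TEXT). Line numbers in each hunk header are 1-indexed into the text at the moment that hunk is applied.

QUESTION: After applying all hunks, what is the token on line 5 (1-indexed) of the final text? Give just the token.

Hunk 1: at line 2 remove [dso] add [tyqe,tcn] -> 8 lines: cmes bcerq rpegg tyqe tcn lyyo ude qojc
Hunk 2: at line 4 remove [lyyo] add [ulep,gvag] -> 9 lines: cmes bcerq rpegg tyqe tcn ulep gvag ude qojc
Hunk 3: at line 4 remove [tcn] add [soo,srv,qlvjo] -> 11 lines: cmes bcerq rpegg tyqe soo srv qlvjo ulep gvag ude qojc
Final line 5: soo

Answer: soo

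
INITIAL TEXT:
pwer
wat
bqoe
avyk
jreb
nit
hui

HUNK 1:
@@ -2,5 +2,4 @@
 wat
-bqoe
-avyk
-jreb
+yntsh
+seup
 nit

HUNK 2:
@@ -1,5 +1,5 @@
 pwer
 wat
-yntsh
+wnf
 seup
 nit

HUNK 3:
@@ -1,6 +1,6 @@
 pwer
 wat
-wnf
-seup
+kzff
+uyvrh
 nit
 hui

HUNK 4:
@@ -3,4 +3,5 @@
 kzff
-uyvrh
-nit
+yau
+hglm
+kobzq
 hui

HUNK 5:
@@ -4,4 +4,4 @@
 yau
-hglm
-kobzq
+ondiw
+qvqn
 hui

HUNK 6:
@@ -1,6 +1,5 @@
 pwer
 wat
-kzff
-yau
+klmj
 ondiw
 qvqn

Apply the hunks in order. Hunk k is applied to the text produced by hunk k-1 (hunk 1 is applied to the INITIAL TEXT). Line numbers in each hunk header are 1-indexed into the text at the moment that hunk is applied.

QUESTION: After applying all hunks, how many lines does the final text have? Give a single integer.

Answer: 6

Derivation:
Hunk 1: at line 2 remove [bqoe,avyk,jreb] add [yntsh,seup] -> 6 lines: pwer wat yntsh seup nit hui
Hunk 2: at line 1 remove [yntsh] add [wnf] -> 6 lines: pwer wat wnf seup nit hui
Hunk 3: at line 1 remove [wnf,seup] add [kzff,uyvrh] -> 6 lines: pwer wat kzff uyvrh nit hui
Hunk 4: at line 3 remove [uyvrh,nit] add [yau,hglm,kobzq] -> 7 lines: pwer wat kzff yau hglm kobzq hui
Hunk 5: at line 4 remove [hglm,kobzq] add [ondiw,qvqn] -> 7 lines: pwer wat kzff yau ondiw qvqn hui
Hunk 6: at line 1 remove [kzff,yau] add [klmj] -> 6 lines: pwer wat klmj ondiw qvqn hui
Final line count: 6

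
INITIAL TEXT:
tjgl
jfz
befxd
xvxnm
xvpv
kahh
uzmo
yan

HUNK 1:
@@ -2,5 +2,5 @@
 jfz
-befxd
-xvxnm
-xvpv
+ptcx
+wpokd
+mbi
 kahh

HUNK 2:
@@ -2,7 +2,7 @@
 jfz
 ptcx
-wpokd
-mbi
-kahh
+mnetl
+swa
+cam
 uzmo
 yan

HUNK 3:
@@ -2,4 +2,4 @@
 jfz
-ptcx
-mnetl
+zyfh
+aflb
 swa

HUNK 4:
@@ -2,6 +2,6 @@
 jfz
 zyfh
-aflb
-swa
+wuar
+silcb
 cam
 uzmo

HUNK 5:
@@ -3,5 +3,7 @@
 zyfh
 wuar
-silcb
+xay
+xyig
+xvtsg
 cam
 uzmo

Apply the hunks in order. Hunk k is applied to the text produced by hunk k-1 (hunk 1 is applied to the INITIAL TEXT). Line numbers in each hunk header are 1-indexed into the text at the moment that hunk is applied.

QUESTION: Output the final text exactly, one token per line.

Answer: tjgl
jfz
zyfh
wuar
xay
xyig
xvtsg
cam
uzmo
yan

Derivation:
Hunk 1: at line 2 remove [befxd,xvxnm,xvpv] add [ptcx,wpokd,mbi] -> 8 lines: tjgl jfz ptcx wpokd mbi kahh uzmo yan
Hunk 2: at line 2 remove [wpokd,mbi,kahh] add [mnetl,swa,cam] -> 8 lines: tjgl jfz ptcx mnetl swa cam uzmo yan
Hunk 3: at line 2 remove [ptcx,mnetl] add [zyfh,aflb] -> 8 lines: tjgl jfz zyfh aflb swa cam uzmo yan
Hunk 4: at line 2 remove [aflb,swa] add [wuar,silcb] -> 8 lines: tjgl jfz zyfh wuar silcb cam uzmo yan
Hunk 5: at line 3 remove [silcb] add [xay,xyig,xvtsg] -> 10 lines: tjgl jfz zyfh wuar xay xyig xvtsg cam uzmo yan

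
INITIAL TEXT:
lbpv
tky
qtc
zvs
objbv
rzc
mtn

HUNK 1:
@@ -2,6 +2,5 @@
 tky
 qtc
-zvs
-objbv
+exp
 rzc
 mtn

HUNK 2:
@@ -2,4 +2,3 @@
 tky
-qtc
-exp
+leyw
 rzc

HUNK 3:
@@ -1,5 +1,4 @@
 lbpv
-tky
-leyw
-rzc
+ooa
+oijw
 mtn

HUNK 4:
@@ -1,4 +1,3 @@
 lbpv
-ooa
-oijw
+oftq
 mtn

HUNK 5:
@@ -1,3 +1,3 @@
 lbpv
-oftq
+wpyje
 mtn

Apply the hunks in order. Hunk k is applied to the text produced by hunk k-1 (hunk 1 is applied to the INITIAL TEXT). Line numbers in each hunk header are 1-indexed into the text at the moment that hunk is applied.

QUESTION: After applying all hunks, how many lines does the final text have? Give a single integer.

Hunk 1: at line 2 remove [zvs,objbv] add [exp] -> 6 lines: lbpv tky qtc exp rzc mtn
Hunk 2: at line 2 remove [qtc,exp] add [leyw] -> 5 lines: lbpv tky leyw rzc mtn
Hunk 3: at line 1 remove [tky,leyw,rzc] add [ooa,oijw] -> 4 lines: lbpv ooa oijw mtn
Hunk 4: at line 1 remove [ooa,oijw] add [oftq] -> 3 lines: lbpv oftq mtn
Hunk 5: at line 1 remove [oftq] add [wpyje] -> 3 lines: lbpv wpyje mtn
Final line count: 3

Answer: 3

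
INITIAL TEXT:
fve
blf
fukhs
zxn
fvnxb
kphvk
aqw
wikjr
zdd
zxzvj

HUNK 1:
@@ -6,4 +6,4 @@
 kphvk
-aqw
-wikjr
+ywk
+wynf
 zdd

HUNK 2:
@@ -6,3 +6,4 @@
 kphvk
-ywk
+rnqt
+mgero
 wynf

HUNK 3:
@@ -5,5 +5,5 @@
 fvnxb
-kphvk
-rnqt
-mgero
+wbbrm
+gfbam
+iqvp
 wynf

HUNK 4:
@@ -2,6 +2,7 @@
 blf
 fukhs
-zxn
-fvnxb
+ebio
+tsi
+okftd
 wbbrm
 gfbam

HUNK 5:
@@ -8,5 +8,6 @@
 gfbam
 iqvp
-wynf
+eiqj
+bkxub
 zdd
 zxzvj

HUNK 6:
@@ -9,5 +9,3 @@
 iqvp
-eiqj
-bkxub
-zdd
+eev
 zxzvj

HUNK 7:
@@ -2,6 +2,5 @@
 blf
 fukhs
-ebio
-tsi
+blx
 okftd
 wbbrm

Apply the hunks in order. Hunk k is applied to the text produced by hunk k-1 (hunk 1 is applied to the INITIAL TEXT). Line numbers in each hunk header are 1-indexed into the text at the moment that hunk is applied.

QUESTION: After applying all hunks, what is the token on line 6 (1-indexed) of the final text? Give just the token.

Answer: wbbrm

Derivation:
Hunk 1: at line 6 remove [aqw,wikjr] add [ywk,wynf] -> 10 lines: fve blf fukhs zxn fvnxb kphvk ywk wynf zdd zxzvj
Hunk 2: at line 6 remove [ywk] add [rnqt,mgero] -> 11 lines: fve blf fukhs zxn fvnxb kphvk rnqt mgero wynf zdd zxzvj
Hunk 3: at line 5 remove [kphvk,rnqt,mgero] add [wbbrm,gfbam,iqvp] -> 11 lines: fve blf fukhs zxn fvnxb wbbrm gfbam iqvp wynf zdd zxzvj
Hunk 4: at line 2 remove [zxn,fvnxb] add [ebio,tsi,okftd] -> 12 lines: fve blf fukhs ebio tsi okftd wbbrm gfbam iqvp wynf zdd zxzvj
Hunk 5: at line 8 remove [wynf] add [eiqj,bkxub] -> 13 lines: fve blf fukhs ebio tsi okftd wbbrm gfbam iqvp eiqj bkxub zdd zxzvj
Hunk 6: at line 9 remove [eiqj,bkxub,zdd] add [eev] -> 11 lines: fve blf fukhs ebio tsi okftd wbbrm gfbam iqvp eev zxzvj
Hunk 7: at line 2 remove [ebio,tsi] add [blx] -> 10 lines: fve blf fukhs blx okftd wbbrm gfbam iqvp eev zxzvj
Final line 6: wbbrm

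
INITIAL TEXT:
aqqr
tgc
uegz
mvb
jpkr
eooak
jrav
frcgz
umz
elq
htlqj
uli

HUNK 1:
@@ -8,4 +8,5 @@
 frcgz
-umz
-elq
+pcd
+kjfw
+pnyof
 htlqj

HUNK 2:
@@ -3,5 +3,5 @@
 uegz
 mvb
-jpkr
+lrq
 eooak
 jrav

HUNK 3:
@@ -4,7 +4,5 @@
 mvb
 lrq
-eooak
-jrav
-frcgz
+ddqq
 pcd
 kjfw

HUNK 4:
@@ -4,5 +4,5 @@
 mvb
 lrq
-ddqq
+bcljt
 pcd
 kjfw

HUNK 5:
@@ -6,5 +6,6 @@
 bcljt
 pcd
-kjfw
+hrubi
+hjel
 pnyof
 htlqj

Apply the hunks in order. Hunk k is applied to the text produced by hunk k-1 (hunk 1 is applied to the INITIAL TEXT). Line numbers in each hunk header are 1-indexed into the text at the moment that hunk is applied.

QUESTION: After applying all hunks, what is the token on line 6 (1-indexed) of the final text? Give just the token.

Answer: bcljt

Derivation:
Hunk 1: at line 8 remove [umz,elq] add [pcd,kjfw,pnyof] -> 13 lines: aqqr tgc uegz mvb jpkr eooak jrav frcgz pcd kjfw pnyof htlqj uli
Hunk 2: at line 3 remove [jpkr] add [lrq] -> 13 lines: aqqr tgc uegz mvb lrq eooak jrav frcgz pcd kjfw pnyof htlqj uli
Hunk 3: at line 4 remove [eooak,jrav,frcgz] add [ddqq] -> 11 lines: aqqr tgc uegz mvb lrq ddqq pcd kjfw pnyof htlqj uli
Hunk 4: at line 4 remove [ddqq] add [bcljt] -> 11 lines: aqqr tgc uegz mvb lrq bcljt pcd kjfw pnyof htlqj uli
Hunk 5: at line 6 remove [kjfw] add [hrubi,hjel] -> 12 lines: aqqr tgc uegz mvb lrq bcljt pcd hrubi hjel pnyof htlqj uli
Final line 6: bcljt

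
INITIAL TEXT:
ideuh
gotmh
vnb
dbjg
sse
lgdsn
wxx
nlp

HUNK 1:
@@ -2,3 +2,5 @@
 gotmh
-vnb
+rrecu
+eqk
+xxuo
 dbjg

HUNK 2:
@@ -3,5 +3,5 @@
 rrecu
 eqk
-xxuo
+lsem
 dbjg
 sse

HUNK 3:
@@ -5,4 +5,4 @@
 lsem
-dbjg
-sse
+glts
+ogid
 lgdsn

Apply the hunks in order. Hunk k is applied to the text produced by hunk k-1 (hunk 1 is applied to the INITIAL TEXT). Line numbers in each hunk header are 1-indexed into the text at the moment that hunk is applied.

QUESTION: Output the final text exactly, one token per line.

Hunk 1: at line 2 remove [vnb] add [rrecu,eqk,xxuo] -> 10 lines: ideuh gotmh rrecu eqk xxuo dbjg sse lgdsn wxx nlp
Hunk 2: at line 3 remove [xxuo] add [lsem] -> 10 lines: ideuh gotmh rrecu eqk lsem dbjg sse lgdsn wxx nlp
Hunk 3: at line 5 remove [dbjg,sse] add [glts,ogid] -> 10 lines: ideuh gotmh rrecu eqk lsem glts ogid lgdsn wxx nlp

Answer: ideuh
gotmh
rrecu
eqk
lsem
glts
ogid
lgdsn
wxx
nlp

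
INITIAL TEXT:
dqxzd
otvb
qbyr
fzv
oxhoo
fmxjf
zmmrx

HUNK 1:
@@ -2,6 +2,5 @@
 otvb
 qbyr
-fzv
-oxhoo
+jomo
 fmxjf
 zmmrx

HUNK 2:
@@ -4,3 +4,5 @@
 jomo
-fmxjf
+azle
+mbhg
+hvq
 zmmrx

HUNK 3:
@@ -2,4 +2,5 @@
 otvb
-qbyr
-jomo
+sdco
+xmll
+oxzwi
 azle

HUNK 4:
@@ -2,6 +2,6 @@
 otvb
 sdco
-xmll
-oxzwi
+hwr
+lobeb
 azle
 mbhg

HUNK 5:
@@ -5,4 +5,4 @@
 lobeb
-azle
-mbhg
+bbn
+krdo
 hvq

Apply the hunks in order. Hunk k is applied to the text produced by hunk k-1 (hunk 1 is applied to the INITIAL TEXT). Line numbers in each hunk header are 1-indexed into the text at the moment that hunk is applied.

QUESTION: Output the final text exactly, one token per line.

Answer: dqxzd
otvb
sdco
hwr
lobeb
bbn
krdo
hvq
zmmrx

Derivation:
Hunk 1: at line 2 remove [fzv,oxhoo] add [jomo] -> 6 lines: dqxzd otvb qbyr jomo fmxjf zmmrx
Hunk 2: at line 4 remove [fmxjf] add [azle,mbhg,hvq] -> 8 lines: dqxzd otvb qbyr jomo azle mbhg hvq zmmrx
Hunk 3: at line 2 remove [qbyr,jomo] add [sdco,xmll,oxzwi] -> 9 lines: dqxzd otvb sdco xmll oxzwi azle mbhg hvq zmmrx
Hunk 4: at line 2 remove [xmll,oxzwi] add [hwr,lobeb] -> 9 lines: dqxzd otvb sdco hwr lobeb azle mbhg hvq zmmrx
Hunk 5: at line 5 remove [azle,mbhg] add [bbn,krdo] -> 9 lines: dqxzd otvb sdco hwr lobeb bbn krdo hvq zmmrx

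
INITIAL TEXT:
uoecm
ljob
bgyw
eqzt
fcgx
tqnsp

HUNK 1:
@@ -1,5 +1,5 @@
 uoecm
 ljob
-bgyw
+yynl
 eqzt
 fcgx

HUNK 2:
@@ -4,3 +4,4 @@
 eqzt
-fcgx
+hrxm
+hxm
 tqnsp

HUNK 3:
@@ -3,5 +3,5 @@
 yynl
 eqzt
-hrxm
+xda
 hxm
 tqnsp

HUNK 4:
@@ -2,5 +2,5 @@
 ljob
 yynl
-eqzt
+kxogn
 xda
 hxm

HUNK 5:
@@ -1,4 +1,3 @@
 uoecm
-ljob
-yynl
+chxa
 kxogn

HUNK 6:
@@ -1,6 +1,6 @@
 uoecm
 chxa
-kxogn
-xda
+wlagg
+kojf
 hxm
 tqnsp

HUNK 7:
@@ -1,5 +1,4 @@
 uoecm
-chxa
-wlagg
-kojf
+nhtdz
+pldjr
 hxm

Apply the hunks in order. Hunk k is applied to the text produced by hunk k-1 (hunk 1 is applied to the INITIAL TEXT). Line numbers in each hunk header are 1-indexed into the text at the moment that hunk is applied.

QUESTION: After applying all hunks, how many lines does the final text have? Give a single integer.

Hunk 1: at line 1 remove [bgyw] add [yynl] -> 6 lines: uoecm ljob yynl eqzt fcgx tqnsp
Hunk 2: at line 4 remove [fcgx] add [hrxm,hxm] -> 7 lines: uoecm ljob yynl eqzt hrxm hxm tqnsp
Hunk 3: at line 3 remove [hrxm] add [xda] -> 7 lines: uoecm ljob yynl eqzt xda hxm tqnsp
Hunk 4: at line 2 remove [eqzt] add [kxogn] -> 7 lines: uoecm ljob yynl kxogn xda hxm tqnsp
Hunk 5: at line 1 remove [ljob,yynl] add [chxa] -> 6 lines: uoecm chxa kxogn xda hxm tqnsp
Hunk 6: at line 1 remove [kxogn,xda] add [wlagg,kojf] -> 6 lines: uoecm chxa wlagg kojf hxm tqnsp
Hunk 7: at line 1 remove [chxa,wlagg,kojf] add [nhtdz,pldjr] -> 5 lines: uoecm nhtdz pldjr hxm tqnsp
Final line count: 5

Answer: 5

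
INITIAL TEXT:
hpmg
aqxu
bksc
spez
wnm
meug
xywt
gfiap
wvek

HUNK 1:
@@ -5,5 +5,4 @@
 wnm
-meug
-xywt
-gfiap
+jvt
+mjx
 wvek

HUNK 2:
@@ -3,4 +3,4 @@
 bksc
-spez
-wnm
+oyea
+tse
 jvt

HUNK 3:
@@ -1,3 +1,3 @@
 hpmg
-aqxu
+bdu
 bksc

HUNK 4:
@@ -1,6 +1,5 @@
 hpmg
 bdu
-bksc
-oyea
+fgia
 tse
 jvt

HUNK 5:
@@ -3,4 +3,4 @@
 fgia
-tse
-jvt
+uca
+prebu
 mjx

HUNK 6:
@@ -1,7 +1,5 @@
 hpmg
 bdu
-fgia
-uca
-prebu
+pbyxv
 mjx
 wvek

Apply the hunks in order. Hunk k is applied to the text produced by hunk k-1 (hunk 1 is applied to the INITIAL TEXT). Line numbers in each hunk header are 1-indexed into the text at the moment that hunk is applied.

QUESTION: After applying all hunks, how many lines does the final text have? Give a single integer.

Hunk 1: at line 5 remove [meug,xywt,gfiap] add [jvt,mjx] -> 8 lines: hpmg aqxu bksc spez wnm jvt mjx wvek
Hunk 2: at line 3 remove [spez,wnm] add [oyea,tse] -> 8 lines: hpmg aqxu bksc oyea tse jvt mjx wvek
Hunk 3: at line 1 remove [aqxu] add [bdu] -> 8 lines: hpmg bdu bksc oyea tse jvt mjx wvek
Hunk 4: at line 1 remove [bksc,oyea] add [fgia] -> 7 lines: hpmg bdu fgia tse jvt mjx wvek
Hunk 5: at line 3 remove [tse,jvt] add [uca,prebu] -> 7 lines: hpmg bdu fgia uca prebu mjx wvek
Hunk 6: at line 1 remove [fgia,uca,prebu] add [pbyxv] -> 5 lines: hpmg bdu pbyxv mjx wvek
Final line count: 5

Answer: 5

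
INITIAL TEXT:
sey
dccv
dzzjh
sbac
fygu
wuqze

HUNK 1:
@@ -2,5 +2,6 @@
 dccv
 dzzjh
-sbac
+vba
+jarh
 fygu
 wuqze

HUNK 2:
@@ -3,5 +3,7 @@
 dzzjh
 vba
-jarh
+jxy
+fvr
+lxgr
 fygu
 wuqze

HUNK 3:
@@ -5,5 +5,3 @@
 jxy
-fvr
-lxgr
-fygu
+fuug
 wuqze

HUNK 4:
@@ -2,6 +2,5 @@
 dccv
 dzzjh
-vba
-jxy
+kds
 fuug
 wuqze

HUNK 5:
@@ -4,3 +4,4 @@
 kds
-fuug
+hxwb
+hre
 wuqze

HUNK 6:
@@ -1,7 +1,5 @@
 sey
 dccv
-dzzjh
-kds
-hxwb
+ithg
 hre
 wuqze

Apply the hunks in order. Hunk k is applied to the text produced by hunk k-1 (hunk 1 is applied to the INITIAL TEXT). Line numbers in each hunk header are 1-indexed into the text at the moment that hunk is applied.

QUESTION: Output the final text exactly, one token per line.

Answer: sey
dccv
ithg
hre
wuqze

Derivation:
Hunk 1: at line 2 remove [sbac] add [vba,jarh] -> 7 lines: sey dccv dzzjh vba jarh fygu wuqze
Hunk 2: at line 3 remove [jarh] add [jxy,fvr,lxgr] -> 9 lines: sey dccv dzzjh vba jxy fvr lxgr fygu wuqze
Hunk 3: at line 5 remove [fvr,lxgr,fygu] add [fuug] -> 7 lines: sey dccv dzzjh vba jxy fuug wuqze
Hunk 4: at line 2 remove [vba,jxy] add [kds] -> 6 lines: sey dccv dzzjh kds fuug wuqze
Hunk 5: at line 4 remove [fuug] add [hxwb,hre] -> 7 lines: sey dccv dzzjh kds hxwb hre wuqze
Hunk 6: at line 1 remove [dzzjh,kds,hxwb] add [ithg] -> 5 lines: sey dccv ithg hre wuqze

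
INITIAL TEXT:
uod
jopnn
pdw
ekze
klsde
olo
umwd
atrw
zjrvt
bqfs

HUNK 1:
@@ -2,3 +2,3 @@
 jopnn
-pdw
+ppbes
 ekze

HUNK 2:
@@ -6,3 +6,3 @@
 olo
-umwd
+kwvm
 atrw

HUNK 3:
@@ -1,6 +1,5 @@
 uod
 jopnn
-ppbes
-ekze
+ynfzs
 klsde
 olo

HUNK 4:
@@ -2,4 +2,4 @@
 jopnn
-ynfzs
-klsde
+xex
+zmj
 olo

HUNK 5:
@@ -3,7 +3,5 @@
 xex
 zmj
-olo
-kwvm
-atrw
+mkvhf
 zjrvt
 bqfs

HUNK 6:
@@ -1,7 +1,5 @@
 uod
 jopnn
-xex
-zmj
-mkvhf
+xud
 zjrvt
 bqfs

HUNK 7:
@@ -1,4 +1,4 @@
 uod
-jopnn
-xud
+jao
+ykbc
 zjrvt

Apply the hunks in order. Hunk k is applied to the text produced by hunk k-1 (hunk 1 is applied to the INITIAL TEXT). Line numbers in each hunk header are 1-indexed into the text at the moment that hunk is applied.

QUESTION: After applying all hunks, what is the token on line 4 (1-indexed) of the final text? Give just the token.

Hunk 1: at line 2 remove [pdw] add [ppbes] -> 10 lines: uod jopnn ppbes ekze klsde olo umwd atrw zjrvt bqfs
Hunk 2: at line 6 remove [umwd] add [kwvm] -> 10 lines: uod jopnn ppbes ekze klsde olo kwvm atrw zjrvt bqfs
Hunk 3: at line 1 remove [ppbes,ekze] add [ynfzs] -> 9 lines: uod jopnn ynfzs klsde olo kwvm atrw zjrvt bqfs
Hunk 4: at line 2 remove [ynfzs,klsde] add [xex,zmj] -> 9 lines: uod jopnn xex zmj olo kwvm atrw zjrvt bqfs
Hunk 5: at line 3 remove [olo,kwvm,atrw] add [mkvhf] -> 7 lines: uod jopnn xex zmj mkvhf zjrvt bqfs
Hunk 6: at line 1 remove [xex,zmj,mkvhf] add [xud] -> 5 lines: uod jopnn xud zjrvt bqfs
Hunk 7: at line 1 remove [jopnn,xud] add [jao,ykbc] -> 5 lines: uod jao ykbc zjrvt bqfs
Final line 4: zjrvt

Answer: zjrvt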